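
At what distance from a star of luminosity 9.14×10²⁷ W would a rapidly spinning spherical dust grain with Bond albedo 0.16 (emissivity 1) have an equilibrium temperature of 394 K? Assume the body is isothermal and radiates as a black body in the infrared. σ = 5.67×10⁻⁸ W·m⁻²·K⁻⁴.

d ≈ 3.34×10¹¹ m

For an isothermal black-emitting sphere, (1−a)S·πr² = σ·4πr²·T⁴ ⇒ S = 4σT⁴/(1−a).
S = 4·5.67×10⁻⁸·(394)⁴/0.840 = 6507 W/m².
Flux falls as S = L/(4πd²), so d = √(L/(4πS)) = √(9.14×10²⁷/(4π·6507)).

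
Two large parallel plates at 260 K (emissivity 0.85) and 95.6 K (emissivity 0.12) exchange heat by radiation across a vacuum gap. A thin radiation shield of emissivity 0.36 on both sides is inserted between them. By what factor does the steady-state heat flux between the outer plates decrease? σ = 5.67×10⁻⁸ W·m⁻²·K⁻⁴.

Without shield: q₀ = σΔ(T⁴)/(1/ε₁+1/ε₂−1) with denominator 8.510.
With shield the two gaps are in series; the resistances add: (1/ε₁+1/ε_s−1)+(1/ε_s+1/ε₂−1) = 2.954+10.11 = 13.07.
Heat-flux ratio q₀/q = 13.07/8.510.

factor ≈ 1.54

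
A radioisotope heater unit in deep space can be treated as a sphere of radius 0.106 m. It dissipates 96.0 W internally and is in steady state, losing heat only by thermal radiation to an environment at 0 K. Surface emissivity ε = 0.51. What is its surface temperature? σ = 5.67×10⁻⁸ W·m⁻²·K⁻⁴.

T ≈ 392 K

Steady state: internal power = radiated power, P = εσA T⁴.
Radiating area A = 4πr² = 0.1412 m².
T⁴ = P/(εσA) = 96.0/(0.51·5.67×10⁻⁸·0.1412) = 2.351×10¹⁰ K⁴.
T = (2.351×10¹⁰)^(1/4).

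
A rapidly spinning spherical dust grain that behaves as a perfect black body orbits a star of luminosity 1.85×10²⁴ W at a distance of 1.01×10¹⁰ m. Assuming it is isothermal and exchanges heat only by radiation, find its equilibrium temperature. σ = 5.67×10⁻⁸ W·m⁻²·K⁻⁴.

T ≈ 282 K

First find the stellar flux at distance d: S = L/(4πd²) = 1.85×10²⁴/(4π·(1.01×10¹⁰)²) = 1443 W/m².
For an isothermal sphere, absorbed (1−a)S·πr² = emitted σ·4πr²·T⁴, so T⁴ = (1−a)S/(4σ).
T⁴ = 1.00·1443/(4·5.67×10⁻⁸) = 6.363×10⁹ K⁴.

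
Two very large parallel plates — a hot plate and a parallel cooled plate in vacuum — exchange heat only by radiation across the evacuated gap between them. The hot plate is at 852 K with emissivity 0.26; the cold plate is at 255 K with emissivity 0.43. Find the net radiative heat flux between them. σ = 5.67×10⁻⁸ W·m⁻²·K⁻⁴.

q ≈ 5730 W/m²

For two infinite grey parallel plates, q = σ(T₁⁴ − T₂⁴)/(1/ε₁ + 1/ε₂ − 1).
T₁⁴ − T₂⁴ = 5.269×10¹¹ − 4.228×10⁹ = 5.227×10¹¹ K⁴.
1/ε₁ + 1/ε₂ − 1 = 3.846 + 2.326 − 1 = 5.172.
q = 5.67×10⁻⁸ × 5.227×10¹¹ / 5.172.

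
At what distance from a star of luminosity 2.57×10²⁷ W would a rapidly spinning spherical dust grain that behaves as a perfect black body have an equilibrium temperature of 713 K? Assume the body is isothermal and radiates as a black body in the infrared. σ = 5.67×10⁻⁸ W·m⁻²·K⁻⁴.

d ≈ 5.91×10¹⁰ m

For an isothermal black-emitting sphere, (1−a)S·πr² = σ·4πr²·T⁴ ⇒ S = 4σT⁴/(1−a).
S = 4·5.67×10⁻⁸·(713)⁴/1.00 = 58610 W/m².
Flux falls as S = L/(4πd²), so d = √(L/(4πS)) = √(2.57×10²⁷/(4π·58610)).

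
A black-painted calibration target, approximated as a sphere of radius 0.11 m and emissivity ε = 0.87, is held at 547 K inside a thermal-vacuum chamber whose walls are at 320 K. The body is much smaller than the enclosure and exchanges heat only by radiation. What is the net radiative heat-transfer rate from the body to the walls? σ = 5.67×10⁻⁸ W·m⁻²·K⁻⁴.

For a small grey body in a large enclosure: P_net = εσA(T_body⁴ − T_wall⁴).
A = 4πr² = 0.1521 m²; T_body⁴ − T_wall⁴ = 8.953×10¹⁰ − 1.049×10¹⁰ = 7.904×10¹⁰ K⁴.
|P_net| = 0.87·5.67×10⁻⁸·0.1521·7.904×10¹⁰.

P_net ≈ 593 W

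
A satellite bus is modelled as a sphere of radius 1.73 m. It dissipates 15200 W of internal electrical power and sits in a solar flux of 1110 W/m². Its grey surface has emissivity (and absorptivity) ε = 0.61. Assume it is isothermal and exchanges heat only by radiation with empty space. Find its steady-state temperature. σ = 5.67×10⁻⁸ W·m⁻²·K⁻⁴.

T ≈ 359 K

At steady state, absorbed solar power + internal power = radiated power.
Absorbed: α·S·A_cross = 0.61·1110·9.402 = 6366 W (cross-section πr²).
Total input = 6366 + 15200 = 21570 W.
Radiated: εσ·A_surf·T⁴ with A_surf = 4πr² = 37.61 m².
T⁴ = 21570/(0.61·5.67×10⁻⁸·37.61) = 1.658×10¹⁰ K⁴.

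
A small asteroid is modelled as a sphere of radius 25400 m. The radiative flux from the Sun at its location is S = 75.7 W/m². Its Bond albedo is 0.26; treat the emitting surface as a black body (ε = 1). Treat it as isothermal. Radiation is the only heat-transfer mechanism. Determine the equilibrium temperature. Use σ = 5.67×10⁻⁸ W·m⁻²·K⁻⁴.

T ≈ 125 K

At equilibrium, absorbed power = emitted power.
Absorbing cross-section = πr² = 2.027×10⁹ m²; emitting surface = 4πr² = 8.107×10⁹ m² (ratio 4).
(1−a)S·A_cross = εσ·A_surf·T⁴  ⇒  T⁴ = (1−a)S/(4σ).
T⁴ = 0.740·75.7/(4·5.67×10⁻⁸) = 2.470×10⁸ K⁴.
T = (2.470×10⁸)^(1/4).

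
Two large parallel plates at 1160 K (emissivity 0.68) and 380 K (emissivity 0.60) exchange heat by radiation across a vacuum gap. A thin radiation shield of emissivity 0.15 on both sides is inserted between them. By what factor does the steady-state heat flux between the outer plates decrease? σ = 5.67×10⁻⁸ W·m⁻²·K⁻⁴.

factor ≈ 6.77

Without shield: q₀ = σΔ(T⁴)/(1/ε₁+1/ε₂−1) with denominator 2.137.
With shield the two gaps are in series; the resistances add: (1/ε₁+1/ε_s−1)+(1/ε_s+1/ε₂−1) = 7.137+7.333 = 14.47.
Heat-flux ratio q₀/q = 14.47/2.137.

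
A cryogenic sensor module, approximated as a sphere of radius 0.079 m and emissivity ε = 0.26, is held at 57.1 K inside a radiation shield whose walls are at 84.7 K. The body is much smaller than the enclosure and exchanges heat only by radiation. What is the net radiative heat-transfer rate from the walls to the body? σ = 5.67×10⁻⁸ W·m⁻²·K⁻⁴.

P_net ≈ 0.0472 W

For a small grey body in a large enclosure: P_net = εσA(T_body⁴ − T_wall⁴).
A = 4πr² = 0.07843 m²; T_body⁴ − T_wall⁴ = 1.063×10⁷ − 5.147×10⁷ = -4.084×10⁷ K⁴.
|P_net| = 0.26·5.67×10⁻⁸·0.07843·4.084×10⁷.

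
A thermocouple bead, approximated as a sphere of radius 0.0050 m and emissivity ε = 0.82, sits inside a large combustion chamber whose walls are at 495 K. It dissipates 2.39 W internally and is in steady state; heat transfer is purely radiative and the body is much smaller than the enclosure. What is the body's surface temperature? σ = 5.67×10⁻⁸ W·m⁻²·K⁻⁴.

For a small grey body in a large enclosure, net radiated power = εσA(T⁴ − T_w⁴).
Steady state: P = εσA(T⁴ − T_w⁴) with A = 4πr² = 3.142×10⁻⁴ m².
T⁴ = P/(εσA) + T_w⁴ = 2.39/(0.82·5.67×10⁻⁸·3.142×10⁻⁴) + (495)⁴
    = 1.636×10¹¹ + 6.004×10¹⁰ = 2.237×10¹¹ K⁴.

T ≈ 688 K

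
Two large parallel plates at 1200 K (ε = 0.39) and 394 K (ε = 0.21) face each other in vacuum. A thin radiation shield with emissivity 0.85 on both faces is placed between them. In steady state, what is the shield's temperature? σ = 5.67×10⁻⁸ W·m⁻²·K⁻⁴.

In steady state the net flux on the hot side equals that on the cold side.
σ(T₁⁴−T_s⁴)/D₁ = σ(T_s⁴−T₂⁴)/D₂, with D₁ = 1/ε₁+1/ε_s−1 = 2.741, D₂ = 1/ε_s+1/ε₂−1 = 4.938.
Solve for T_s⁴: T_s⁴ = (D₂·T₁⁴ + D₁·T₂⁴)/(D₁+D₂) = 1.342×10¹² K⁴.

T_s ≈ 1080 K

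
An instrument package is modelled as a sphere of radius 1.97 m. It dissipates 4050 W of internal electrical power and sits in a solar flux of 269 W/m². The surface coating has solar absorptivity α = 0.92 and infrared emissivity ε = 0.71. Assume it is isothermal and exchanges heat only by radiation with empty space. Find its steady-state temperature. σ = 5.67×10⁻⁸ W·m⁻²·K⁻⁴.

At steady state, absorbed solar power + internal power = radiated power.
Absorbed: α·S·A_cross = 0.92·269·12.19 = 3017 W (cross-section πr²).
Total input = 3017 + 4050 = 7067 W.
Radiated: εσ·A_surf·T⁴ with A_surf = 4πr² = 48.77 m².
T⁴ = 7067/(0.71·5.67×10⁻⁸·48.77) = 3.600×10⁹ K⁴.

T ≈ 245 K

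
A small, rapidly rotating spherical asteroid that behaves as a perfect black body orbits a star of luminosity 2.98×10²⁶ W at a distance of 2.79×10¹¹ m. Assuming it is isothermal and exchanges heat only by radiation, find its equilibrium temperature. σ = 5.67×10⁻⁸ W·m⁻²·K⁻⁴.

T ≈ 191 K

First find the stellar flux at distance d: S = L/(4πd²) = 2.98×10²⁶/(4π·(2.79×10¹¹)²) = 304.6 W/m².
For an isothermal sphere, absorbed (1−a)S·πr² = emitted σ·4πr²·T⁴, so T⁴ = (1−a)S/(4σ).
T⁴ = 1.00·304.6/(4·5.67×10⁻⁸) = 1.343×10⁹ K⁴.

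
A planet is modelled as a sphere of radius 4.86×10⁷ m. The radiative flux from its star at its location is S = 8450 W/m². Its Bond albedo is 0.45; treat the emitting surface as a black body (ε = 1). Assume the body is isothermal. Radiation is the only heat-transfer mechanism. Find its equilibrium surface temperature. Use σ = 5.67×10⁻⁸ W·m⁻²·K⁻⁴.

At equilibrium, absorbed power = emitted power.
Absorbing cross-section = πr² = 7.420×10¹⁵ m²; emitting surface = 4πr² = 2.968×10¹⁶ m² (ratio 4).
(1−a)S·A_cross = εσ·A_surf·T⁴  ⇒  T⁴ = (1−a)S/(4σ).
T⁴ = 0.550·8450/(4·5.67×10⁻⁸) = 2.049×10¹⁰ K⁴.
T = (2.049×10¹⁰)^(1/4).

T ≈ 378 K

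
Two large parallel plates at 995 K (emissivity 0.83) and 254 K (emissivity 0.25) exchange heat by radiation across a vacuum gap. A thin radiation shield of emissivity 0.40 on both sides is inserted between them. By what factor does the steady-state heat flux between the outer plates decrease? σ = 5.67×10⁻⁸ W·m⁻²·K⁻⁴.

factor ≈ 1.95

Without shield: q₀ = σΔ(T⁴)/(1/ε₁+1/ε₂−1) with denominator 4.205.
With shield the two gaps are in series; the resistances add: (1/ε₁+1/ε_s−1)+(1/ε_s+1/ε₂−1) = 2.705+5.500 = 8.205.
Heat-flux ratio q₀/q = 8.205/4.205.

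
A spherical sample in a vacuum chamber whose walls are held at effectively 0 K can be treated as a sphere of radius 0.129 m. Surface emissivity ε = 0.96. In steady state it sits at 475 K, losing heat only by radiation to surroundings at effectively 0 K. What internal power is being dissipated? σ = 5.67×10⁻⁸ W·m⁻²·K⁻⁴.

P ≈ 579 W

Steady state: P = εσA T⁴.
A = 4πr² = 0.2091 m²; T⁴ = (475)⁴ = 5.091×10¹⁰ K⁴.
P = 0.96 × 5.67×10⁻⁸ × 0.2091 × 5.091×10¹⁰.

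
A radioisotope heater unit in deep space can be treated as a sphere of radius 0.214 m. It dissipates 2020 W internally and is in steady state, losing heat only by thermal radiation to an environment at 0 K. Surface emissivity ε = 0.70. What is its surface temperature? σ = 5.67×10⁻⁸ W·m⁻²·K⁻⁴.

T ≈ 545 K

Steady state: internal power = radiated power, P = εσA T⁴.
Radiating area A = 4πr² = 0.5755 m².
T⁴ = P/(εσA) = 2020/(0.70·5.67×10⁻⁸·0.5755) = 8.844×10¹⁰ K⁴.
T = (8.844×10¹⁰)^(1/4).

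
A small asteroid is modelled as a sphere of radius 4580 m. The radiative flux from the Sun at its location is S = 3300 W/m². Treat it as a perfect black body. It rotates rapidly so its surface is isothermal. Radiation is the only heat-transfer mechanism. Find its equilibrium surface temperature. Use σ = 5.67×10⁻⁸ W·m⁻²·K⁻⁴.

At equilibrium, absorbed power = emitted power.
Absorbing cross-section = πr² = 6.590×10⁷ m²; emitting surface = 4πr² = 2.636×10⁸ m² (ratio 4).
S·A_cross = εσ·A_surf·T⁴  ⇒  T⁴ = S/(4σ).
T⁴ = 1.00·3300/(4·5.67×10⁻⁸) = 1.455×10¹⁰ K⁴.
T = (1.455×10¹⁰)^(1/4).

T ≈ 347 K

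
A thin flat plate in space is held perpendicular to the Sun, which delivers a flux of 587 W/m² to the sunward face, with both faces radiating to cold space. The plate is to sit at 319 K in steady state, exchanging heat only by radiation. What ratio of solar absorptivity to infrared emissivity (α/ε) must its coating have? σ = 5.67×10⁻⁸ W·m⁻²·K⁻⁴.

α/ε ≈ 2.00

Balance: αS·A = εσ·2A·T⁴ ⇒ α/ε = 2σT⁴/S.
α/ε = 2·5.67×10⁻⁸·(319)⁴/587 = 2·5.67×10⁻⁸·1.036×10¹⁰/587.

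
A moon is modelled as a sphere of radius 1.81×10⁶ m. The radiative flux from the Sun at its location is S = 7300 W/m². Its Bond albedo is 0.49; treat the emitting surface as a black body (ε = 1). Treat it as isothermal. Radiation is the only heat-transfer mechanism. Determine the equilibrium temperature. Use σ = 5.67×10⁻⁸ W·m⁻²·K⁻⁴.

At equilibrium, absorbed power = emitted power.
Absorbing cross-section = πr² = 1.029×10¹³ m²; emitting surface = 4πr² = 4.117×10¹³ m² (ratio 4).
(1−a)S·A_cross = εσ·A_surf·T⁴  ⇒  T⁴ = (1−a)S/(4σ).
T⁴ = 0.510·7300/(4·5.67×10⁻⁸) = 1.642×10¹⁰ K⁴.
T = (1.642×10¹⁰)^(1/4).

T ≈ 358 K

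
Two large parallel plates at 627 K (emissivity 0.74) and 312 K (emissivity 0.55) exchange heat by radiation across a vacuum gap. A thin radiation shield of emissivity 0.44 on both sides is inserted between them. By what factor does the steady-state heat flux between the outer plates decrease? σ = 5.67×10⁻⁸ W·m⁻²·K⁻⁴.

Without shield: q₀ = σΔ(T⁴)/(1/ε₁+1/ε₂−1) with denominator 2.170.
With shield the two gaps are in series; the resistances add: (1/ε₁+1/ε_s−1)+(1/ε_s+1/ε₂−1) = 2.624+3.091 = 5.715.
Heat-flux ratio q₀/q = 5.715/2.170.

factor ≈ 2.63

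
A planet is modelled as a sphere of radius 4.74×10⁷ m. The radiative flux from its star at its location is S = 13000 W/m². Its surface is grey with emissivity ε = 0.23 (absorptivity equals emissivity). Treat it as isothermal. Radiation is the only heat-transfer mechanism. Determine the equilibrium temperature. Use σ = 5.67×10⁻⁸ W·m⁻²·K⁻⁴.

T ≈ 489 K

At equilibrium, absorbed power = emitted power.
Absorbing cross-section = πr² = 7.058×10¹⁵ m²; emitting surface = 4πr² = 2.823×10¹⁶ m² (ratio 4).
εS·A_cross = εσ·A_surf·T⁴  ⇒  T⁴ = S/(4σ)   (ε cancels).
T⁴ = 13000/(4·5.67×10⁻⁸) = 5.732×10¹⁰ K⁴.
T = (5.732×10¹⁰)^(1/4).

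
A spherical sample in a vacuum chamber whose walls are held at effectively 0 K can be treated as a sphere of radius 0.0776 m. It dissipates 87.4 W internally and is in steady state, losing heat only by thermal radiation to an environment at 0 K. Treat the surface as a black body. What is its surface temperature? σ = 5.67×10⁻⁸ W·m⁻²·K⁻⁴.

T ≈ 378 K

Steady state: internal power = radiated power, P = εσA T⁴.
Radiating area A = 4πr² = 0.07567 m².
T⁴ = P/(εσA) = 87.4/(1.0·5.67×10⁻⁸·0.07567) = 2.037×10¹⁰ K⁴.
T = (2.037×10¹⁰)^(1/4).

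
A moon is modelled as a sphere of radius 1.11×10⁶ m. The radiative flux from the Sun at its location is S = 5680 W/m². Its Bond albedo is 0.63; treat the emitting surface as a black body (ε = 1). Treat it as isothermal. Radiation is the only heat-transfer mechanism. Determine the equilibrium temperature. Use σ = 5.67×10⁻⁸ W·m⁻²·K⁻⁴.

At equilibrium, absorbed power = emitted power.
Absorbing cross-section = πr² = 3.871×10¹² m²; emitting surface = 4πr² = 1.548×10¹³ m² (ratio 4).
(1−a)S·A_cross = εσ·A_surf·T⁴  ⇒  T⁴ = (1−a)S/(4σ).
T⁴ = 0.370·5680/(4·5.67×10⁻⁸) = 9.266×10⁹ K⁴.
T = (9.266×10⁹)^(1/4).

T ≈ 310 K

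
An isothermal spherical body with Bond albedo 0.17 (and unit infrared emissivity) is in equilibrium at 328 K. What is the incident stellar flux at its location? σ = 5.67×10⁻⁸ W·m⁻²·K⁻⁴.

S ≈ 3160 W/m²

(1−a)S·πr² = σ·4πr²·T⁴ ⇒ S = 4σT⁴/(1−a).
S = 4·5.67×10⁻⁸·1.157×10¹⁰/0.830.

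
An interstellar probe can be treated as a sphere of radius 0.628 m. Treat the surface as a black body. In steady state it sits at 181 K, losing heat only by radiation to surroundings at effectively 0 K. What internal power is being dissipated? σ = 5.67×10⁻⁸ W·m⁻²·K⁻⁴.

P ≈ 302 W

Steady state: P = εσA T⁴.
A = 4πr² = 4.956 m²; T⁴ = (181)⁴ = 1.073×10⁹ K⁴.
P = 1.0 × 5.67×10⁻⁸ × 4.956 × 1.073×10⁹.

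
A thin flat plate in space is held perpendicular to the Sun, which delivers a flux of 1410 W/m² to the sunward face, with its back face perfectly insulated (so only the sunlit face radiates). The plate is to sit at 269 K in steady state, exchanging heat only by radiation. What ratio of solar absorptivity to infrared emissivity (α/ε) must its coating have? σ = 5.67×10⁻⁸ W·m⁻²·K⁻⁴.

Balance: αS·A = εσ·1A·T⁴ ⇒ α/ε = σT⁴/S.
α/ε = 5.67×10⁻⁸·(269)⁴/1410 = 5.67×10⁻⁸·5.236×10⁹/1410.

α/ε ≈ 0.211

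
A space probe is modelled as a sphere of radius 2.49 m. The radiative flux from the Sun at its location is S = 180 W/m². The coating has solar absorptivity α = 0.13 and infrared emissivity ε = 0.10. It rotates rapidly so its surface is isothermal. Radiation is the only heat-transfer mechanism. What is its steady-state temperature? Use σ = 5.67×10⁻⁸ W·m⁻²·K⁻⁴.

At equilibrium, absorbed power = emitted power.
Absorbing cross-section = πr² = 19.48 m²; emitting surface = 4πr² = 77.91 m² (ratio 4).
αS·A_cross = εσ·A_surf·T⁴  ⇒  T⁴ = αS/(ε·4σ).
T⁴ = 0.130·180/(0.10·4·5.67×10⁻⁸) = 1.032×10⁹ K⁴.
T = (1.032×10⁹)^(1/4).

T ≈ 179 K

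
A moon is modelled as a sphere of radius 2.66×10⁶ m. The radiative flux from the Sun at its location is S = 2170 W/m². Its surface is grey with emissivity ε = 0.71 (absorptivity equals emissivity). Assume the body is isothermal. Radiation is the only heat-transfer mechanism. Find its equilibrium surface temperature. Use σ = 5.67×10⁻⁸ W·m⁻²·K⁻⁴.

At equilibrium, absorbed power = emitted power.
Absorbing cross-section = πr² = 2.223×10¹³ m²; emitting surface = 4πr² = 8.891×10¹³ m² (ratio 4).
εS·A_cross = εσ·A_surf·T⁴  ⇒  T⁴ = S/(4σ)   (ε cancels).
T⁴ = 2170/(4·5.67×10⁻⁸) = 9.568×10⁹ K⁴.
T = (9.568×10⁹)^(1/4).

T ≈ 313 K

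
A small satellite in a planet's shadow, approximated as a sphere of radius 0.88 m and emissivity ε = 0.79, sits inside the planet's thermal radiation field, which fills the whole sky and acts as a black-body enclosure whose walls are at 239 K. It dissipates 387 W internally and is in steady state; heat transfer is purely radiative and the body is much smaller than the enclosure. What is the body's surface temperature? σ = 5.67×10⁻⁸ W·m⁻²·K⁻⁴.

T ≈ 254 K

For a small grey body in a large enclosure, net radiated power = εσA(T⁴ − T_w⁴).
Steady state: P = εσA(T⁴ − T_w⁴) with A = 4πr² = 9.731 m².
T⁴ = P/(εσA) + T_w⁴ = 387/(0.79·5.67×10⁻⁸·9.731) + (239)⁴
    = 8.878×10⁸ + 3.263×10⁹ = 4.151×10⁹ K⁴.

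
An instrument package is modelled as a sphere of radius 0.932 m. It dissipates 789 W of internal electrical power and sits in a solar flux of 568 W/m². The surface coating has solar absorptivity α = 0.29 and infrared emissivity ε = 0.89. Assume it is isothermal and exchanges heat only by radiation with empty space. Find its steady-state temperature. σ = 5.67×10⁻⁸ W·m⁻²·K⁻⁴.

At steady state, absorbed solar power + internal power = radiated power.
Absorbed: α·S·A_cross = 0.29·568·2.729 = 449.5 W (cross-section πr²).
Total input = 449.5 + 789 = 1238 W.
Radiated: εσ·A_surf·T⁴ with A_surf = 4πr² = 10.92 m².
T⁴ = 1238/(0.89·5.67×10⁻⁸·10.92) = 2.248×10⁹ K⁴.

T ≈ 218 K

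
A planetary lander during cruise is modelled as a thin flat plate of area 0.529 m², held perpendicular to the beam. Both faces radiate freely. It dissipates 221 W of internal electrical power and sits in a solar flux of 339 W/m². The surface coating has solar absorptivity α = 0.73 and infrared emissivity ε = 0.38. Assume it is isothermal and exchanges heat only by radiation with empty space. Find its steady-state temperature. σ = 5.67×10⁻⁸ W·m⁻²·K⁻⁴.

T ≈ 352 K

At steady state, absorbed solar power + internal power = radiated power.
Absorbed: α·S·A_cross = 0.73·339·0.5290 = 130.9 W (cross-section A).
Total input = 130.9 + 221 = 351.9 W.
Radiated: εσ·A_surf·T⁴ with A_surf = 2A = 1.058 m².
T⁴ = 351.9/(0.38·5.67×10⁻⁸·1.058) = 1.544×10¹⁰ K⁴.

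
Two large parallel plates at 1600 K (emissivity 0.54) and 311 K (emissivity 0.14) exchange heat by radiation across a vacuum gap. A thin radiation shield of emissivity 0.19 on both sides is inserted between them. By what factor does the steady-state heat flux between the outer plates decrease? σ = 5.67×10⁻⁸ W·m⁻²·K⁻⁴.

factor ≈ 2.19

Without shield: q₀ = σΔ(T⁴)/(1/ε₁+1/ε₂−1) with denominator 7.995.
With shield the two gaps are in series; the resistances add: (1/ε₁+1/ε_s−1)+(1/ε_s+1/ε₂−1) = 6.115+11.41 = 17.52.
Heat-flux ratio q₀/q = 17.52/7.995.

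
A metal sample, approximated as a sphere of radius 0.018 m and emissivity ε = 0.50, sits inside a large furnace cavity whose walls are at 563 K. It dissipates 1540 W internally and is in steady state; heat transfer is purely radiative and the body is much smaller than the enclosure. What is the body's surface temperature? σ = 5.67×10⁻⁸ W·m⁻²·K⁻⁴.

T ≈ 1910 K

For a small grey body in a large enclosure, net radiated power = εσA(T⁴ − T_w⁴).
Steady state: P = εσA(T⁴ − T_w⁴) with A = 4πr² = 0.004072 m².
T⁴ = P/(εσA) + T_w⁴ = 1540/(0.50·5.67×10⁻⁸·0.004072) + (563)⁴
    = 1.334×10¹³ + 1.005×10¹¹ = 1.344×10¹³ K⁴.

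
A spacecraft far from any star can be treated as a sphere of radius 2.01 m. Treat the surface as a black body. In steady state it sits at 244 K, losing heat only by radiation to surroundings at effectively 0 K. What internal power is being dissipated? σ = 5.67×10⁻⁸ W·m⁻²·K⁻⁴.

P ≈ 10200 W

Steady state: P = εσA T⁴.
A = 4πr² = 50.77 m²; T⁴ = (244)⁴ = 3.545×10⁹ K⁴.
P = 1.0 × 5.67×10⁻⁸ × 50.77 × 3.545×10⁹.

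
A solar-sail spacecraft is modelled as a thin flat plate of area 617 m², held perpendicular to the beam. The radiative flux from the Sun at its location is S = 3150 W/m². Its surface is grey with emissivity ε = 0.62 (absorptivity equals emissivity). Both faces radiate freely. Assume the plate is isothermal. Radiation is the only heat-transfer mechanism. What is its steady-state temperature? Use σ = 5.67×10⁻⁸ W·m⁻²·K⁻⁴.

At equilibrium, absorbed power = emitted power.
Absorbing cross-section = A = 617.0 m²; emitting surface = 2A = 1234 m² (ratio 2).
εS·A_cross = εσ·A_surf·T⁴  ⇒  T⁴ = S/(2σ)   (ε cancels).
T⁴ = 3150/(2·5.67×10⁻⁸) = 2.778×10¹⁰ K⁴.
T = (2.778×10¹⁰)^(1/4).

T ≈ 408 K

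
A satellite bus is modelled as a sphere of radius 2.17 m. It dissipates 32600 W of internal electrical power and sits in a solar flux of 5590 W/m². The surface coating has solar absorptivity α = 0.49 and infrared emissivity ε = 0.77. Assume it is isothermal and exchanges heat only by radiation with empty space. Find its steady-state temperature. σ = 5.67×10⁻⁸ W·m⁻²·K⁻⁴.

T ≈ 410 K

At steady state, absorbed solar power + internal power = radiated power.
Absorbed: α·S·A_cross = 0.49·5590·14.79 = 40520 W (cross-section πr²).
Total input = 40520 + 32600 = 73120 W.
Radiated: εσ·A_surf·T⁴ with A_surf = 4πr² = 59.17 m².
T⁴ = 73120/(0.77·5.67×10⁻⁸·59.17) = 2.830×10¹⁰ K⁴.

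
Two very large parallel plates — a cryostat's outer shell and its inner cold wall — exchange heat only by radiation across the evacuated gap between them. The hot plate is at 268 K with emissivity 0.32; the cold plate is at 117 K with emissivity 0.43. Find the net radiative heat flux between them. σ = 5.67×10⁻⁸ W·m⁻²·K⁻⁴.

q ≈ 63.3 W/m²

For two infinite grey parallel plates, q = σ(T₁⁴ − T₂⁴)/(1/ε₁ + 1/ε₂ − 1).
T₁⁴ − T₂⁴ = 5.159×10⁹ − 1.874×10⁸ = 4.971×10⁹ K⁴.
1/ε₁ + 1/ε₂ − 1 = 3.125 + 2.326 − 1 = 4.451.
q = 5.67×10⁻⁸ × 4.971×10⁹ / 4.451.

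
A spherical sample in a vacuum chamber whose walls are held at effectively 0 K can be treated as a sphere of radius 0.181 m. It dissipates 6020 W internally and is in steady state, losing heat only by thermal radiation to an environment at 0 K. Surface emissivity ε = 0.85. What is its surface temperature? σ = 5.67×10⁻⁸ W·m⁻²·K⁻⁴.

T ≈ 742 K

Steady state: internal power = radiated power, P = εσA T⁴.
Radiating area A = 4πr² = 0.4117 m².
T⁴ = P/(εσA) = 6020/(0.85·5.67×10⁻⁸·0.4117) = 3.034×10¹¹ K⁴.
T = (3.034×10¹¹)^(1/4).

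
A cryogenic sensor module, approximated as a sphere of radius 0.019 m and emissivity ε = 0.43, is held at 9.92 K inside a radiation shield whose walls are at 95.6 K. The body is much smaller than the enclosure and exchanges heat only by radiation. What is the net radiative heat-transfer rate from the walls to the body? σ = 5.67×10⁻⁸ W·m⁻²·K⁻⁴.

P_net ≈ 0.00924 W

For a small grey body in a large enclosure: P_net = εσA(T_body⁴ − T_wall⁴).
A = 4πr² = 0.004536 m²; T_body⁴ − T_wall⁴ = 9684 − 8.353×10⁷ = -8.352×10⁷ K⁴.
|P_net| = 0.43·5.67×10⁻⁸·0.004536·8.352×10⁷.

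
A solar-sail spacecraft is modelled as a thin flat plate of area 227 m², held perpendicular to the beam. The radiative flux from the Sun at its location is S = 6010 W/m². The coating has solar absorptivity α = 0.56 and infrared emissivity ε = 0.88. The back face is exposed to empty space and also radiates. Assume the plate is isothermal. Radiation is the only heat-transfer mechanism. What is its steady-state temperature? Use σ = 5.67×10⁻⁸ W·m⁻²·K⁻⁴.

At equilibrium, absorbed power = emitted power.
Absorbing cross-section = A = 227.0 m²; emitting surface = 2A = 454.0 m² (ratio 2).
αS·A_cross = εσ·A_surf·T⁴  ⇒  T⁴ = αS/(ε·2σ).
T⁴ = 0.560·6010/(0.88·2·5.67×10⁻⁸) = 3.373×10¹⁰ K⁴.
T = (3.373×10¹⁰)^(1/4).

T ≈ 429 K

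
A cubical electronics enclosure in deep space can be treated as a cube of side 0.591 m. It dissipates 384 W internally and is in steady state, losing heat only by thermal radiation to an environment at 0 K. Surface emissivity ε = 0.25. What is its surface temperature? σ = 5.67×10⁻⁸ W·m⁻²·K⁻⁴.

Steady state: internal power = radiated power, P = εσA T⁴.
Radiating area A = 6L² = 2.096 m².
T⁴ = P/(εσA) = 384/(0.25·5.67×10⁻⁸·2.096) = 1.293×10¹⁰ K⁴.
T = (1.293×10¹⁰)^(1/4).

T ≈ 337 K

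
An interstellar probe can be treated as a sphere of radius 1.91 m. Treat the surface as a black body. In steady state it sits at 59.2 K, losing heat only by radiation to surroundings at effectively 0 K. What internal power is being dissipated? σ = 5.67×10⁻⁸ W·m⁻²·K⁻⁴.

Steady state: P = εσA T⁴.
A = 4πr² = 45.84 m²; T⁴ = (59.2)⁴ = 1.228×10⁷ K⁴.
P = 1.0 × 5.67×10⁻⁸ × 45.84 × 1.228×10⁷.

P ≈ 31.9 W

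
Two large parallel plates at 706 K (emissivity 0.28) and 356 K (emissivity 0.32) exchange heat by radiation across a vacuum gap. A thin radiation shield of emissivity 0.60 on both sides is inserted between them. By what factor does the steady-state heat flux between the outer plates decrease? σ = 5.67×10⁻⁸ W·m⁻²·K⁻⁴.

Without shield: q₀ = σΔ(T⁴)/(1/ε₁+1/ε₂−1) with denominator 5.696.
With shield the two gaps are in series; the resistances add: (1/ε₁+1/ε_s−1)+(1/ε_s+1/ε₂−1) = 4.238+3.792 = 8.030.
Heat-flux ratio q₀/q = 8.030/5.696.

factor ≈ 1.41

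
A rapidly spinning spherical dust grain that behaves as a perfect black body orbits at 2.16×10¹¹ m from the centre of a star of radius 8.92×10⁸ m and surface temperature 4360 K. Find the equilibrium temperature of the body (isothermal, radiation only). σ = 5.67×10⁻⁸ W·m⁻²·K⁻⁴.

The star's surface emits σT_*⁴; at distance d the flux is S = σT_*⁴(R_*/d)².
S = 5.67×10⁻⁸·(4360)⁴·(8.92×10⁸/2.16×10¹¹)² = 349.4 W/m².
For an isothermal sphere T⁴ = (1−a)S/(4σ) = 1.541×10⁹ K⁴.

T ≈ 198 K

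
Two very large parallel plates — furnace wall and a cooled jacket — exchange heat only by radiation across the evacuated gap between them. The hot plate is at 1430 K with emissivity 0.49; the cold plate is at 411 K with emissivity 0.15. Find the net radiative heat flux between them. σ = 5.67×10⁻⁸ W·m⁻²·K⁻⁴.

For two infinite grey parallel plates, q = σ(T₁⁴ − T₂⁴)/(1/ε₁ + 1/ε₂ − 1).
T₁⁴ − T₂⁴ = 4.182×10¹² − 2.853×10¹⁰ = 4.153×10¹² K⁴.
1/ε₁ + 1/ε₂ − 1 = 2.041 + 6.667 − 1 = 7.707.
q = 5.67×10⁻⁸ × 4.153×10¹² / 7.707.

q ≈ 30600 W/m²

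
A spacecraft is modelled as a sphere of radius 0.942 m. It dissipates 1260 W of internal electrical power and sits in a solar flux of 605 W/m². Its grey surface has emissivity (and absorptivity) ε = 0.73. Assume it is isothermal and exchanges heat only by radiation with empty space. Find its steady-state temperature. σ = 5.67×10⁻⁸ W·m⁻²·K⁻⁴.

T ≈ 271 K

At steady state, absorbed solar power + internal power = radiated power.
Absorbed: α·S·A_cross = 0.73·605·2.788 = 1231 W (cross-section πr²).
Total input = 1231 + 1260 = 2491 W.
Radiated: εσ·A_surf·T⁴ with A_surf = 4πr² = 11.15 m².
T⁴ = 2491/(0.73·5.67×10⁻⁸·11.15) = 5.397×10⁹ K⁴.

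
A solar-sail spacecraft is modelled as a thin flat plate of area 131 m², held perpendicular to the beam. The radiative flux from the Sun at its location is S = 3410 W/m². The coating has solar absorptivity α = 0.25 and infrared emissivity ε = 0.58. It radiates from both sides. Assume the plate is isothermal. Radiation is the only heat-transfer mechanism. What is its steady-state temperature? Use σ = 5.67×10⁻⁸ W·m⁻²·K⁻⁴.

At equilibrium, absorbed power = emitted power.
Absorbing cross-section = A = 131.0 m²; emitting surface = 2A = 262.0 m² (ratio 2).
αS·A_cross = εσ·A_surf·T⁴  ⇒  T⁴ = αS/(ε·2σ).
T⁴ = 0.250·3410/(0.58·2·5.67×10⁻⁸) = 1.296×10¹⁰ K⁴.
T = (1.296×10¹⁰)^(1/4).

T ≈ 337 K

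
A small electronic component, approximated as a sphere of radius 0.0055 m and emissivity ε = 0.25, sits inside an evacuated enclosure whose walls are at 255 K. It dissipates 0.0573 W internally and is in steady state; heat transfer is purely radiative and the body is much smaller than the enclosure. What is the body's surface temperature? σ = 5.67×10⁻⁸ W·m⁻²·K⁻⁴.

T ≈ 349 K

For a small grey body in a large enclosure, net radiated power = εσA(T⁴ − T_w⁴).
Steady state: P = εσA(T⁴ − T_w⁴) with A = 4πr² = 3.801×10⁻⁴ m².
T⁴ = P/(εσA) + T_w⁴ = 0.0573/(0.25·5.67×10⁻⁸·3.801×10⁻⁴) + (255)⁴
    = 1.063×10¹⁰ + 4.228×10⁹ = 1.486×10¹⁰ K⁴.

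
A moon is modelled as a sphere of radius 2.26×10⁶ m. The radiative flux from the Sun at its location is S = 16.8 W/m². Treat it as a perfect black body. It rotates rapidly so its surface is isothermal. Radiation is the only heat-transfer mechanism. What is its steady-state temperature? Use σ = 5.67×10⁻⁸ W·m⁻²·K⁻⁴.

T ≈ 92.8 K

At equilibrium, absorbed power = emitted power.
Absorbing cross-section = πr² = 1.605×10¹³ m²; emitting surface = 4πr² = 6.418×10¹³ m² (ratio 4).
S·A_cross = εσ·A_surf·T⁴  ⇒  T⁴ = S/(4σ).
T⁴ = 1.00·16.8/(4·5.67×10⁻⁸) = 7.407×10⁷ K⁴.
T = (7.407×10⁷)^(1/4).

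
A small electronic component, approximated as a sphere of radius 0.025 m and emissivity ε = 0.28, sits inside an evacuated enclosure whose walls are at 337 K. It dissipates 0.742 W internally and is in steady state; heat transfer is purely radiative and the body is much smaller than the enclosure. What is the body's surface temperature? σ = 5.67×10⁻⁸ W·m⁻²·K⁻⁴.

T ≈ 371 K

For a small grey body in a large enclosure, net radiated power = εσA(T⁴ − T_w⁴).
Steady state: P = εσA(T⁴ − T_w⁴) with A = 4πr² = 0.007854 m².
T⁴ = P/(εσA) + T_w⁴ = 0.742/(0.28·5.67×10⁻⁸·0.007854) + (337)⁴
    = 5.951×10⁹ + 1.290×10¹⁰ = 1.885×10¹⁰ K⁴.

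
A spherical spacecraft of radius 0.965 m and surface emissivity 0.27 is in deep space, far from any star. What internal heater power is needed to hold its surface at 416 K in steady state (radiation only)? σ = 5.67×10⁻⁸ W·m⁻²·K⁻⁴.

P = εσ·4πr²·T⁴.
4πr² = 11.70 m²; T⁴ = 2.995×10¹⁰ K⁴.
P = 0.27·5.67×10⁻⁸·11.70·2.995×10¹⁰.

P ≈ 5370 W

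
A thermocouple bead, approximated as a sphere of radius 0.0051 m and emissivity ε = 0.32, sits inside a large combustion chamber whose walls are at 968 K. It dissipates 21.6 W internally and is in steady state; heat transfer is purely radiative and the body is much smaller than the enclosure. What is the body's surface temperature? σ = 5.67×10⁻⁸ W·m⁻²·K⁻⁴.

T ≈ 1460 K

For a small grey body in a large enclosure, net radiated power = εσA(T⁴ − T_w⁴).
Steady state: P = εσA(T⁴ − T_w⁴) with A = 4πr² = 3.269×10⁻⁴ m².
T⁴ = P/(εσA) + T_w⁴ = 21.6/(0.32·5.67×10⁻⁸·3.269×10⁻⁴) + (968)⁴
    = 3.642×10¹² + 8.780×10¹¹ = 4.520×10¹² K⁴.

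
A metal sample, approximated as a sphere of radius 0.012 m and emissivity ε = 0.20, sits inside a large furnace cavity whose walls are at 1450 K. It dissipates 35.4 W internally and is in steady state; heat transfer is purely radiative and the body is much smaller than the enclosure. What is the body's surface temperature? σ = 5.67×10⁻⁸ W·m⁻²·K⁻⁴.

T ≈ 1570 K

For a small grey body in a large enclosure, net radiated power = εσA(T⁴ − T_w⁴).
Steady state: P = εσA(T⁴ − T_w⁴) with A = 4πr² = 0.001810 m².
T⁴ = P/(εσA) + T_w⁴ = 35.4/(0.20·5.67×10⁻⁸·0.001810) + (1450)⁴
    = 1.725×10¹² + 4.421×10¹² = 6.146×10¹² K⁴.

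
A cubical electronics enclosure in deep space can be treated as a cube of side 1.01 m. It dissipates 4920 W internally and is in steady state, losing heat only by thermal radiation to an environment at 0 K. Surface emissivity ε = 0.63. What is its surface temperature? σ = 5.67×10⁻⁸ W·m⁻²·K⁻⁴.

Steady state: internal power = radiated power, P = εσA T⁴.
Radiating area A = 6L² = 6.121 m².
T⁴ = P/(εσA) = 4920/(0.63·5.67×10⁻⁸·6.121) = 2.250×10¹⁰ K⁴.
T = (2.250×10¹⁰)^(1/4).

T ≈ 387 K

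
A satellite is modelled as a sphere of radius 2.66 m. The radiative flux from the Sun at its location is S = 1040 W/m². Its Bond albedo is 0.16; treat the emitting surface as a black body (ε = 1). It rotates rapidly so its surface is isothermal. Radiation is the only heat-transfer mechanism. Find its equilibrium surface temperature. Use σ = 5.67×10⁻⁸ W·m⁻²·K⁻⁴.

At equilibrium, absorbed power = emitted power.
Absorbing cross-section = πr² = 22.23 m²; emitting surface = 4πr² = 88.91 m² (ratio 4).
(1−a)S·A_cross = εσ·A_surf·T⁴  ⇒  T⁴ = (1−a)S/(4σ).
T⁴ = 0.840·1040/(4·5.67×10⁻⁸) = 3.852×10⁹ K⁴.
T = (3.852×10⁹)^(1/4).

T ≈ 249 K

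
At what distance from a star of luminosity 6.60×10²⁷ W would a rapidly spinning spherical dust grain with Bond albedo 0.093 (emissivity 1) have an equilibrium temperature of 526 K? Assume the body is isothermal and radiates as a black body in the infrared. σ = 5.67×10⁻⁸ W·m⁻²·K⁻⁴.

For an isothermal black-emitting sphere, (1−a)S·πr² = σ·4πr²·T⁴ ⇒ S = 4σT⁴/(1−a).
S = 4·5.67×10⁻⁸·(526)⁴/0.907 = 19140 W/m².
Flux falls as S = L/(4πd²), so d = √(L/(4πS)) = √(6.60×10²⁷/(4π·19140)).

d ≈ 1.66×10¹¹ m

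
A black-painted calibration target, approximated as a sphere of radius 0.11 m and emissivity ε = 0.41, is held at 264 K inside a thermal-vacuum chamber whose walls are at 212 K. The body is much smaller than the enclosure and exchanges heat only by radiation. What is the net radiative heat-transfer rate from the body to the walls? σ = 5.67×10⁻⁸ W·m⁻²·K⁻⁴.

For a small grey body in a large enclosure: P_net = εσA(T_body⁴ − T_wall⁴).
A = 4πr² = 0.1521 m²; T_body⁴ − T_wall⁴ = 4.858×10⁹ − 2.020×10⁹ = 2.838×10⁹ K⁴.
|P_net| = 0.41·5.67×10⁻⁸·0.1521·2.838×10⁹.

P_net ≈ 10.0 W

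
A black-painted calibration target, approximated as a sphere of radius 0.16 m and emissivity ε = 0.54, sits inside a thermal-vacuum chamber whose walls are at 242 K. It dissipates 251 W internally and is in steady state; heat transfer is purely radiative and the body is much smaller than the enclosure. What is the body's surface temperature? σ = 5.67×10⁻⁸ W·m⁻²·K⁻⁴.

For a small grey body in a large enclosure, net radiated power = εσA(T⁴ − T_w⁴).
Steady state: P = εσA(T⁴ − T_w⁴) with A = 4πr² = 0.3217 m².
T⁴ = P/(εσA) + T_w⁴ = 251/(0.54·5.67×10⁻⁸·0.3217) + (242)⁴
    = 2.548×10¹⁰ + 3.430×10⁹ = 2.891×10¹⁰ K⁴.

T ≈ 412 K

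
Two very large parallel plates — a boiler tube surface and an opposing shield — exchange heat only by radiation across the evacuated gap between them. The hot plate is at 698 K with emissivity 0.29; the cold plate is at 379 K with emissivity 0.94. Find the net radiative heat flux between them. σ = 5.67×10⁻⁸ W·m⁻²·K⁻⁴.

For two infinite grey parallel plates, q = σ(T₁⁴ − T₂⁴)/(1/ε₁ + 1/ε₂ − 1).
T₁⁴ − T₂⁴ = 2.374×10¹¹ − 2.063×10¹⁰ = 2.167×10¹¹ K⁴.
1/ε₁ + 1/ε₂ − 1 = 3.448 + 1.064 − 1 = 3.512.
q = 5.67×10⁻⁸ × 2.167×10¹¹ / 3.512.

q ≈ 3500 W/m²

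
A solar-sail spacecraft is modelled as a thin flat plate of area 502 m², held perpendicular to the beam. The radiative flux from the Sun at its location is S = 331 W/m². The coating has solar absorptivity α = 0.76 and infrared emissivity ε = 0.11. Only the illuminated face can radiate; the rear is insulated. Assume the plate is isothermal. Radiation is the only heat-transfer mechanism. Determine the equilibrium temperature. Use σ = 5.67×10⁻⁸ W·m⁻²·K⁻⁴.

T ≈ 448 K

At equilibrium, absorbed power = emitted power.
Absorbing cross-section = A = 502.0 m²; emitting surface = A = 502.0 m² (ratio 1).
αS·A_cross = εσ·A_surf·T⁴  ⇒  T⁴ = αS/(ε·1σ).
T⁴ = 0.760·331/(0.11·1·5.67×10⁻⁸) = 4.033×10¹⁰ K⁴.
T = (4.033×10¹⁰)^(1/4).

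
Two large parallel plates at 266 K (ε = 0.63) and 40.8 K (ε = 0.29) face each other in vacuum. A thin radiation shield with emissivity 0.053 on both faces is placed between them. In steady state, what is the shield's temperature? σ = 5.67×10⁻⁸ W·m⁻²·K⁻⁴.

In steady state the net flux on the hot side equals that on the cold side.
σ(T₁⁴−T_s⁴)/D₁ = σ(T_s⁴−T₂⁴)/D₂, with D₁ = 1/ε₁+1/ε_s−1 = 19.46, D₂ = 1/ε_s+1/ε₂−1 = 21.32.
Solve for T_s⁴: T_s⁴ = (D₂·T₁⁴ + D₁·T₂⁴)/(D₁+D₂) = 2.619×10⁹ K⁴.

T_s ≈ 226 K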